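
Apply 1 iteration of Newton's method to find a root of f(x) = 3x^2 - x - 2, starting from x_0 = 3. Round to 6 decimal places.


Newton's method: x_(n+1) = x_n - f(x_n)/f'(x_n)
f(x) = 3x^2 - x - 2
f'(x) = 6x - 1

Iteration 1:
  f(3.000000) = 22.000000
  f'(3.000000) = 17.000000
  x_1 = 3.000000 - (22.000000)/(17.000000) = 1.705882

x_1 = 1.705882


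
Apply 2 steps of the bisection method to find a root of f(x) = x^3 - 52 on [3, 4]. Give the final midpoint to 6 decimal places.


f(x) = x^3 - 52
f(3) = -25 < 0
f(4) = 12 > 0

Step 1: midpoint = (3.000000 + 4.000000)/2 = 3.500000
  f(3.500000) = -9.125000
  f(mid) < 0, so root is in [3.500000, 4.000000]

Step 2: midpoint = (3.500000 + 4.000000)/2 = 3.750000
  f(3.750000) = 0.734375
  f(mid) > 0, so root is in [3.500000, 3.750000]

midpoint = 3.750000


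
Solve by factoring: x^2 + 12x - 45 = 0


We need two numbers that multiply to -45 and add to 12.
Those numbers are 15 and -3 (since 15 * (-3) = -45 and 15 + (-3) = 12).
So x^2 + 12x - 45 = (x + 15)(x - 3) = 0
Setting each factor to zero: x = -15 or x = 3

x = -15, x = 3


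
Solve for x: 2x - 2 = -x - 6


Starting with: 2x - 2 = -x - 6
Move all x terms to left: (2 + 1)x = -6 + 2
Simplify: 3x = -4
Divide both sides by 3: x = -4/3

x = -4/3


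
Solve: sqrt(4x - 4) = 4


Square both sides: 4x - 4 = 4^2 = 16
4x = 16 + 4 = 20
x = 5
Check: sqrt(4*5 - 4) = sqrt(16) = 4 ✓

x = 5


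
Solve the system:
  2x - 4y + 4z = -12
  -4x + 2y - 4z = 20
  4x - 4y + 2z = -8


Using Cramer's rule. Expand each determinant along the first row.
D  = 2*[2*2 - (-4)*(-4)] - (-4)*[(-4)*2 - (-4)*4] + 4*[(-4)*(-4) - 2*4]
  = 2*(-12) - (-4)*(8) + 4*(8) = 40
Dx = (-12)*[2*2 - (-4)*(-4)] - (-4)*[20*2 - (-4)*(-8)] + 4*[20*(-4) - 2*(-8)]
  = (-12)*(-12) - (-4)*(8) + 4*(-64) = -80
Dy = 2*[20*2 - (-4)*(-8)] - (-12)*[(-4)*2 - (-4)*4] + 4*[(-4)*(-8) - 20*4]
  = 2*(8) - (-12)*(8) + 4*(-48) = -80
Dz = 2*[2*(-8) - 20*(-4)] - (-4)*[(-4)*(-8) - 20*4] + (-12)*[(-4)*(-4) - 2*4]
  = 2*(64) - (-4)*(-48) + (-12)*(8) = -160
x = Dx/D = -80/40 = -2, y = Dy/D = -80/40 = -2, z = Dz/D = -160/40 = -4
Check eq1: (2)(-2) + (-4)(-2) + (4)(-4) = -12 = -12 ✓
Check eq2: (-4)(-2) + (2)(-2) + (-4)(-4) = 20 = 20 ✓
Check eq3: (4)(-2) + (-4)(-2) + (2)(-4) = -8 = -8 ✓

x = -2, y = -2, z = -4


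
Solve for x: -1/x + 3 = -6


Subtract 3 from both sides: -1/x = -9
Multiply both sides by x: -1 = -9 * x
Divide by -9: x = 1/9

x = 1/9


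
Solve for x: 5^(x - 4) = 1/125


Express both sides with the same base.
1/125 = 5^(-3)
Since the bases match, equate exponents: x - 4 = -3
So x = -3 - (-4) = 1

x = 1


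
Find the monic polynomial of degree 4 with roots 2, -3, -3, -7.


A monic polynomial with roots 2, -3, -3, -7 is:
p(x) = (x - 2)(x + 3)(x + 3)(x + 7)
After multiplying by (x - 2): x - 2
After multiplying by (x + 3): x^2 + x - 6
After multiplying by (x + 3): x^3 + 4x^2 - 3x - 18
After multiplying by (x + 7): x^4 + 11x^3 + 25x^2 - 39x - 126

x^4 + 11x^3 + 25x^2 - 39x - 126


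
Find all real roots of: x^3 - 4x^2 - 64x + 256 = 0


Let p(x) = x^3 - 4x^2 - 64x + 256. By the rational root theorem (leading coefficient 1), any rational root is an integer divisor of 256: try ±1, ±2, ... in turn.
Test x = 1: value = 189 ≠ 0.
Test x = -1: value = 315 ≠ 0.
Test x = 2: value = 120 ≠ 0.
Test x = -2: value = 360 ≠ 0.
Test x = 4: value = 0 ✓, so (x - 4) is a factor.
Synthetic division by (x - 4): bring down 1; 1(4) - 4 = 0; 0(4) - 64 = -64; (-64)(4) + 256 = 0 → quotient x^2 - 64, remainder 0.
Solve the quadratic x^2 - 64 = 0: discriminant = 0^2 - 4(1)(-64) = 0 + 256 = 256.
sqrt(256) = 16, so x = (0 ± 16)/2: x = 8 or x = -8.

x = -8, x = 4, x = 8


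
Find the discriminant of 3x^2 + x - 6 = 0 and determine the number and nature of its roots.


For ax^2 + bx + c = 0, discriminant D = b^2 - 4ac
Here a = 3, b = 1, c = -6
D = (1)^2 - 4(3)(-6) = 1 + 72 = 73

D = 73 > 0 but not a perfect square
The equation has 2 distinct real irrational roots.

Discriminant = 73, 2 distinct real irrational roots


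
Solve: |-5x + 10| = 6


An absolute value equation |expr| = 6 gives two cases:
Case 1: -5x + 10 = 6
  -5x = -4, so x = 4/5
Case 2: -5x + 10 = -6
  -5x = -16, so x = 16/5

x = 4/5, x = 16/5


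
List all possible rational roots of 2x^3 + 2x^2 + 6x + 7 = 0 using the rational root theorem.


Rational root theorem: possible roots are ±p/q where:
  p divides the constant term (7): p ∈ {1, 7}
  q divides the leading coefficient (2): q ∈ {1, 2}

All possible rational roots: -7, -7/2, -1, -1/2, 1/2, 1, 7/2, 7

-7, -7/2, -1, -1/2, 1/2, 1, 7/2, 7


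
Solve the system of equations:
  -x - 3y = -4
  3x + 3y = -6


Using Cramer's rule:
Determinant D = (-1)(3) - (3)(-3) = -3 + 9 = 6
Dx = (-4)(3) - (-6)(-3) = -12 - 18 = -30
Dy = (-1)(-6) - (3)(-4) = 6 + 12 = 18
x = Dx/D = -30/6 = -5
y = Dy/D = 18/6 = 3

x = -5, y = 3


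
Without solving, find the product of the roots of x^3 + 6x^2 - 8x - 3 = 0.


By Vieta's formulas for x^3 + bx^2 + cx + d = 0:
  r1 + r2 + r3 = -b/a = -6
  r1*r2 + r1*r3 + r2*r3 = c/a = -8
  r1*r2*r3 = -d/a = 3


Product = 3


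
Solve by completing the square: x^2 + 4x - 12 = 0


Start: x^2 + 4x - 12 = 0
Move constant: x^2 + 4x = 12
Half of 4 is 2, squared is 4
Add 4 to both sides: x^2 + 4x + 4 = 16
(x + 2)^2 = 16
x + 2 = ±4
x = -2 + 4 = 2 or x = -2 - 4 = -6

x = -6, x = 2


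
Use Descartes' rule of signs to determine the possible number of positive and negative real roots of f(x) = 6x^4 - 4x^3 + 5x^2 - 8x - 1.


Descartes' rule of signs:

For positive roots, count sign changes in f(x) = 6x^4 - 4x^3 + 5x^2 - 8x - 1:
Signs of coefficients: +, -, +, -, -
Number of sign changes: 3
Possible positive real roots: 3, 1

For negative roots, examine f(-x) = 6x^4 + 4x^3 + 5x^2 + 8x - 1:
Signs of coefficients: +, +, +, +, -
Number of sign changes: 1
Possible negative real roots: 1

Positive roots: 3 or 1; Negative roots: 1


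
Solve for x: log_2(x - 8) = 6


Convert to exponential form: x - 8 = 2^6 = 64
x = 64 + 8 = 72
Check: log_2(72 - 8) = log_2(64) = log_2(64) = 6 ✓

x = 72


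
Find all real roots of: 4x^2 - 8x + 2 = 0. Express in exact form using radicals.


Using the quadratic formula: x = (-b ± sqrt(b^2 - 4ac)) / (2a)
Here a = 4, b = -8, c = 2
Discriminant = b^2 - 4ac = (-8)^2 - 4(4)(2) = 64 - 32 = 32
Since discriminant = 32 > 0, there are two real roots.
x = (8 ± 4*sqrt(2)) / 8
Simplifying: x = (2 ± sqrt(2)) / 2
Numerically: x ≈ 1.7071 or x ≈ 0.2929

x = (2 + sqrt(2)) / 2 or x = (2 - sqrt(2)) / 2


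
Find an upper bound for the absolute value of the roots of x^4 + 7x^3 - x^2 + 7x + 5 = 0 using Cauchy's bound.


Cauchy's bound: all roots r satisfy |r| <= 1 + max(|a_i/a_n|) for i = 0,...,n-1
where a_n is the leading coefficient.

Coefficients: [1, 7, -1, 7, 5]
Leading coefficient a_n = 1
Ratios |a_i/a_n|: 7, 1, 7, 5
Maximum ratio: 7
Cauchy's bound: |r| <= 1 + 7 = 8

Upper bound = 8


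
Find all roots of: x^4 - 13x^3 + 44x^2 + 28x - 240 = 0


Let p(x) = x^4 - 13x^3 + 44x^2 + 28x - 240. By the rational root theorem (leading coefficient 1), any rational root is an integer divisor of 240: try ±1, ±2, ... in turn.
Test x = 1: value = -180 ≠ 0.
Test x = -1: value = -210 ≠ 0.
Test x = 2: value = -96 ≠ 0.
Test x = -2: value = 0 ✓, so (x + 2) is a factor.
Synthetic division by (x + 2): bring down 1; 1(-2) - 13 = -15; (-15)(-2) + 44 = 74; 74(-2) + 28 = -120; (-120)(-2) - 240 = 0 → quotient x^3 - 15x^2 + 74x - 120, remainder 0.
Continue with the quotient x^3 - 15x^2 + 74x - 120 (candidates must divide 120; re-test x = -2 first in case it repeats).
Test x = -2: value = -336 ≠ 0.
Test x = 3: value = -6 ≠ 0.
Test x = -3: value = -504 ≠ 0.
Test x = 4: value = 0 ✓, so (x - 4) is a factor.
Synthetic division by (x - 4): bring down 1; 1(4) - 15 = -11; (-11)(4) + 74 = 30; 30(4) - 120 = 0 → quotient x^2 - 11x + 30, remainder 0.
Solve the quadratic x^2 - 11x + 30 = 0: discriminant = (-11)^2 - 4(1)(30) = 121 - 120 = 1.
sqrt(1) = 1, so x = (11 ± 1)/2: x = 6 or x = 5.
Collecting all roots found:

x = -2, x = 4, x = 5, x = 6


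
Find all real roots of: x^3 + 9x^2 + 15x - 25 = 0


Let p(x) = x^3 + 9x^2 + 15x - 25. By the rational root theorem (leading coefficient 1), any rational root is an integer divisor of 25: try ±1, ±2, ... in turn.
Test x = 1: value = 0 ✓, so (x - 1) is a factor.
Synthetic division by (x - 1): bring down 1; 1(1) + 9 = 10; 10(1) + 15 = 25; 25(1) - 25 = 0 → quotient x^2 + 10x + 25, remainder 0.
Solve the quadratic x^2 + 10x + 25 = 0: discriminant = 10^2 - 4(1)(25) = 100 - 100 = 0.
Discriminant = 0, so a double root: x = -10/2 = -5.

x = -5 (multiplicity 2), x = 1


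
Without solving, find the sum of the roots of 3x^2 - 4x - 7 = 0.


By Vieta's formulas for ax^2 + bx + c = 0:
  Sum of roots = -b/a
  Product of roots = c/a

Here a = 3, b = -4, c = -7
Sum = -(-4)/3 = 4/3
Product = -7/3 = -7/3

Sum = 4/3


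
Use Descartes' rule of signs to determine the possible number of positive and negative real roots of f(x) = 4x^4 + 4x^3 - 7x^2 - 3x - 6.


Descartes' rule of signs:

For positive roots, count sign changes in f(x) = 4x^4 + 4x^3 - 7x^2 - 3x - 6:
Signs of coefficients: +, +, -, -, -
Number of sign changes: 1
Possible positive real roots: 1

For negative roots, examine f(-x) = 4x^4 - 4x^3 - 7x^2 + 3x - 6:
Signs of coefficients: +, -, -, +, -
Number of sign changes: 3
Possible negative real roots: 3, 1

Positive roots: 1; Negative roots: 3 or 1


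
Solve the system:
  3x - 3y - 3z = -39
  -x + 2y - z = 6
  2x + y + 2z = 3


Using Cramer's rule. Expand each determinant along the first row.
D  = 3*[2*2 - (-1)*1] - (-3)*[(-1)*2 - (-1)*2] + (-3)*[(-1)*1 - 2*2]
  = 3*(5) - (-3)*(0) + (-3)*(-5) = 30
Dx = (-39)*[2*2 - (-1)*1] - (-3)*[6*2 - (-1)*3] + (-3)*[6*1 - 2*3]
  = (-39)*(5) - (-3)*(15) + (-3)*(0) = -150
Dy = 3*[6*2 - (-1)*3] - (-39)*[(-1)*2 - (-1)*2] + (-3)*[(-1)*3 - 6*2]
  = 3*(15) - (-39)*(0) + (-3)*(-15) = 90
Dz = 3*[2*3 - 6*1] - (-3)*[(-1)*3 - 6*2] + (-39)*[(-1)*1 - 2*2]
  = 3*(0) - (-3)*(-15) + (-39)*(-5) = 150
x = Dx/D = -150/30 = -5, y = Dy/D = 90/30 = 3, z = Dz/D = 150/30 = 5
Check eq1: (3)(-5) + (-3)(3) + (-3)(5) = -39 = -39 ✓
Check eq2: (-1)(-5) + (2)(3) + (-1)(5) = 6 = 6 ✓
Check eq3: (2)(-5) + (1)(3) + (2)(5) = 3 = 3 ✓

x = -5, y = 3, z = 5


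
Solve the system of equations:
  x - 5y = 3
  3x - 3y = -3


Using Cramer's rule:
Determinant D = (1)(-3) - (3)(-5) = -3 + 15 = 12
Dx = (3)(-3) - (-3)(-5) = -9 - 15 = -24
Dy = (1)(-3) - (3)(3) = -3 - 9 = -12
x = Dx/D = -24/12 = -2
y = Dy/D = -12/12 = -1

x = -2, y = -1


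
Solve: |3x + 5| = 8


An absolute value equation |expr| = 8 gives two cases:
Case 1: 3x + 5 = 8
  3x = 3, so x = 1
Case 2: 3x + 5 = -8
  3x = -13, so x = -13/3

x = -13/3, x = 1


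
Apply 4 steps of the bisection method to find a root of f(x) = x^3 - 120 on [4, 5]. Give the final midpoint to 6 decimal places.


f(x) = x^3 - 120
f(4) = -56 < 0
f(5) = 5 > 0

Step 1: midpoint = (4.000000 + 5.000000)/2 = 4.500000
  f(4.500000) = -28.875000
  f(mid) < 0, so root is in [4.500000, 5.000000]

Step 2: midpoint = (4.500000 + 5.000000)/2 = 4.750000
  f(4.750000) = -12.828125
  f(mid) < 0, so root is in [4.750000, 5.000000]

Step 3: midpoint = (4.750000 + 5.000000)/2 = 4.875000
  f(4.875000) = -4.142578
  f(mid) < 0, so root is in [4.875000, 5.000000]

Step 4: midpoint = (4.875000 + 5.000000)/2 = 4.937500
  f(4.937500) = 0.370850
  f(mid) > 0, so root is in [4.875000, 4.937500]

midpoint = 4.937500


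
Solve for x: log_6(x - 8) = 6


Convert to exponential form: x - 8 = 6^6 = 46656
x = 46656 + 8 = 46664
Check: log_6(46664 - 8) = log_6(46656) = log_6(46656) = 6 ✓

x = 46664


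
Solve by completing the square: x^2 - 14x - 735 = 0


Start: x^2 - 14x - 735 = 0
Move constant: x^2 - 14x = 735
Half of -14 is -7, squared is 49
Add 49 to both sides: x^2 - 14x + 49 = 784
(x - 7)^2 = 784
x - 7 = ±28
x = 7 + 28 = 35 or x = 7 - 28 = -21

x = -21, x = 35


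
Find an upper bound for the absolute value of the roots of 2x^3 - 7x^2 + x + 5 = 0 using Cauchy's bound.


Cauchy's bound: all roots r satisfy |r| <= 1 + max(|a_i/a_n|) for i = 0,...,n-1
where a_n is the leading coefficient.

Coefficients: [2, -7, 1, 5]
Leading coefficient a_n = 2
Ratios |a_i/a_n|: 7/2, 1/2, 5/2
Maximum ratio: 7/2
Cauchy's bound: |r| <= 1 + 7/2 = 9/2

Upper bound = 9/2


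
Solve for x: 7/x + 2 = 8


Subtract 2 from both sides: 7/x = 6
Multiply both sides by x: 7 = 6 * x
Divide by 6: x = 7/6

x = 7/6


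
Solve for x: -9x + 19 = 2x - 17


Starting with: -9x + 19 = 2x - 17
Move all x terms to left: (-9 - 2)x = -17 - 19
Simplify: -11x = -36
Divide both sides by -11: x = 36/11

x = 36/11


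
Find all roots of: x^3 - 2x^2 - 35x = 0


The constant term is 0, so x = 0 is a root. Factor out x:
  x^2 - 2x - 35 = 0
Solve the quadratic x^2 - 2x - 35 = 0: discriminant = (-2)^2 - 4(1)(-35) = 4 + 140 = 144.
sqrt(144) = 12, so x = (2 ± 12)/2: x = 7 or x = -5.
Collecting all roots found:

x = -5, x = 0, x = 7


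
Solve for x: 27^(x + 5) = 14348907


Express both sides with the same base.
14348907 = 27^5
Since the bases match, equate exponents: x + 5 = 5
So x = 5 - (5) = 0

x = 0


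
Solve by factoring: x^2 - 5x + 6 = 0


We need two numbers that multiply to 6 and add to -5.
Those numbers are -2 and -3 (since (-2) * (-3) = 6 and (-2) + (-3) = -5).
So x^2 - 5x + 6 = (x - 2)(x - 3) = 0
Setting each factor to zero: x = 2 or x = 3

x = 2, x = 3


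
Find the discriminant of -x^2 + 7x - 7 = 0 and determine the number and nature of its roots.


For ax^2 + bx + c = 0, discriminant D = b^2 - 4ac
Here a = -1, b = 7, c = -7
D = (7)^2 - 4(-1)(-7) = 49 - 28 = 21

D = 21 > 0 but not a perfect square
The equation has 2 distinct real irrational roots.

Discriminant = 21, 2 distinct real irrational roots


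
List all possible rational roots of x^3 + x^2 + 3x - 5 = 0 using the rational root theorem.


Rational root theorem: possible roots are ±p/q where:
  p divides the constant term (-5): p ∈ {1, 5}
  q divides the leading coefficient (1): q ∈ {1}

All possible rational roots: -5, -1, 1, 5

-5, -1, 1, 5


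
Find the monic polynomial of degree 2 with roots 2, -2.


A monic polynomial with roots 2, -2 is:
p(x) = (x - 2)(x + 2)
After multiplying by (x - 2): x - 2
After multiplying by (x + 2): x^2 - 4

x^2 - 4


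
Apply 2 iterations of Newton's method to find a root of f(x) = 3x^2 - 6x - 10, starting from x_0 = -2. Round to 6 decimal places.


Newton's method: x_(n+1) = x_n - f(x_n)/f'(x_n)
f(x) = 3x^2 - 6x - 10
f'(x) = 6x - 6

Iteration 1:
  f(-2.000000) = 14.000000
  f'(-2.000000) = -18.000000
  x_1 = -2.000000 - (14.000000)/(-18.000000) = -1.222222

Iteration 2:
  f(-1.222222) = 1.814815
  f'(-1.222222) = -13.333333
  x_2 = -1.222222 - (1.814815)/(-13.333333) = -1.086111

x_2 = -1.086111


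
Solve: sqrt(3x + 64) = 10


Square both sides: 3x + 64 = 10^2 = 100
3x = 100 - 64 = 36
x = 12
Check: sqrt(3*12 + 64) = sqrt(100) = 10 ✓

x = 12


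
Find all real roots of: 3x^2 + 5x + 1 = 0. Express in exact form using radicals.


Using the quadratic formula: x = (-b ± sqrt(b^2 - 4ac)) / (2a)
Here a = 3, b = 5, c = 1
Discriminant = b^2 - 4ac = 5^2 - 4(3)(1) = 25 - 12 = 13
Since discriminant = 13 > 0, there are two real roots.
x = (-5 ± sqrt(13)) / 6
Numerically: x ≈ -0.2324 or x ≈ -1.4343

x = (-5 + sqrt(13)) / 6 or x = (-5 - sqrt(13)) / 6


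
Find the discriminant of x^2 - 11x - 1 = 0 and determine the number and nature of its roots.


For ax^2 + bx + c = 0, discriminant D = b^2 - 4ac
Here a = 1, b = -11, c = -1
D = (-11)^2 - 4(1)(-1) = 121 + 4 = 125

D = 125 > 0 but not a perfect square
The equation has 2 distinct real irrational roots.

Discriminant = 125, 2 distinct real irrational roots


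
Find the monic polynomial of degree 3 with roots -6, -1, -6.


A monic polynomial with roots -6, -1, -6 is:
p(x) = (x + 6)(x + 1)(x + 6)
After multiplying by (x + 6): x + 6
After multiplying by (x + 1): x^2 + 7x + 6
After multiplying by (x + 6): x^3 + 13x^2 + 48x + 36

x^3 + 13x^2 + 48x + 36


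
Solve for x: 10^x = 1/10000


Express both sides with the same base.
1/10000 = 10^(-4)
Since the bases match: x = -4

x = -4


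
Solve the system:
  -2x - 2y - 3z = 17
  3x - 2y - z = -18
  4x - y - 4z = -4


Using Cramer's rule. Expand each determinant along the first row.
D  = (-2)*[(-2)*(-4) - (-1)*(-1)] - (-2)*[3*(-4) - (-1)*4] + (-3)*[3*(-1) - (-2)*4]
  = (-2)*(7) - (-2)*(-8) + (-3)*(5) = -45
Dx = 17*[(-2)*(-4) - (-1)*(-1)] - (-2)*[(-18)*(-4) - (-1)*(-4)] + (-3)*[(-18)*(-1) - (-2)*(-4)]
  = 17*(7) - (-2)*(68) + (-3)*(10) = 225
Dy = (-2)*[(-18)*(-4) - (-1)*(-4)] - 17*[3*(-4) - (-1)*4] + (-3)*[3*(-4) - (-18)*4]
  = (-2)*(68) - 17*(-8) + (-3)*(60) = -180
Dz = (-2)*[(-2)*(-4) - (-18)*(-1)] - (-2)*[3*(-4) - (-18)*4] + 17*[3*(-1) - (-2)*4]
  = (-2)*(-10) - (-2)*(60) + 17*(5) = 225
x = Dx/D = 225/-45 = -5, y = Dy/D = -180/-45 = 4, z = Dz/D = 225/-45 = -5
Check eq1: (-2)(-5) + (-2)(4) + (-3)(-5) = 17 = 17 ✓
Check eq2: (3)(-5) + (-2)(4) + (-1)(-5) = -18 = -18 ✓
Check eq3: (4)(-5) + (-1)(4) + (-4)(-5) = -4 = -4 ✓

x = -5, y = 4, z = -5


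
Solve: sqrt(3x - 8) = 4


Square both sides: 3x - 8 = 4^2 = 16
3x = 16 + 8 = 24
x = 8
Check: sqrt(3*8 - 8) = sqrt(16) = 4 ✓

x = 8


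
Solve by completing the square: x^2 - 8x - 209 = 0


Start: x^2 - 8x - 209 = 0
Move constant: x^2 - 8x = 209
Half of -8 is -4, squared is 16
Add 16 to both sides: x^2 - 8x + 16 = 225
(x - 4)^2 = 225
x - 4 = ±15
x = 4 + 15 = 19 or x = 4 - 15 = -11

x = -11, x = 19


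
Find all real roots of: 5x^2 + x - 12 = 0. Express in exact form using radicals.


Using the quadratic formula: x = (-b ± sqrt(b^2 - 4ac)) / (2a)
Here a = 5, b = 1, c = -12
Discriminant = b^2 - 4ac = 1^2 - 4(5)(-12) = 1 + 240 = 241
Since discriminant = 241 > 0, there are two real roots.
x = (-1 ± sqrt(241)) / 10
Numerically: x ≈ 1.4524 or x ≈ -1.6524

x = (-1 + sqrt(241)) / 10 or x = (-1 - sqrt(241)) / 10


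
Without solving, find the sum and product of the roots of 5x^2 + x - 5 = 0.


By Vieta's formulas for ax^2 + bx + c = 0:
  Sum of roots = -b/a
  Product of roots = c/a

Here a = 5, b = 1, c = -5
Sum = -(1)/5 = -1/5
Product = -5/5 = -1

Sum = -1/5, Product = -1


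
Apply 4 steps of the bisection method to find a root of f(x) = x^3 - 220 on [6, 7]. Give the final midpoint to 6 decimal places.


f(x) = x^3 - 220
f(6) = -4 < 0
f(7) = 123 > 0

Step 1: midpoint = (6.000000 + 7.000000)/2 = 6.500000
  f(6.500000) = 54.625000
  f(mid) > 0, so root is in [6.000000, 6.500000]

Step 2: midpoint = (6.000000 + 6.500000)/2 = 6.250000
  f(6.250000) = 24.140625
  f(mid) > 0, so root is in [6.000000, 6.250000]

Step 3: midpoint = (6.000000 + 6.250000)/2 = 6.125000
  f(6.125000) = 9.783203
  f(mid) > 0, so root is in [6.000000, 6.125000]

Step 4: midpoint = (6.000000 + 6.125000)/2 = 6.062500
  f(6.062500) = 2.820557
  f(mid) > 0, so root is in [6.000000, 6.062500]

midpoint = 6.062500


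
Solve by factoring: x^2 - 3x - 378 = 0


We need two numbers that multiply to -378 and add to -3.
Those numbers are 18 and -21 (since 18 * (-21) = -378 and 18 + (-21) = -3).
So x^2 - 3x - 378 = (x + 18)(x - 21) = 0
Setting each factor to zero: x = -18 or x = 21

x = -18, x = 21


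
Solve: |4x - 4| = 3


An absolute value equation |expr| = 3 gives two cases:
Case 1: 4x - 4 = 3
  4x = 7, so x = 7/4
Case 2: 4x - 4 = -3
  4x = 1, so x = 1/4

x = 1/4, x = 7/4


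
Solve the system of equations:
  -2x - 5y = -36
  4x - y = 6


Using Cramer's rule:
Determinant D = (-2)(-1) - (4)(-5) = 2 + 20 = 22
Dx = (-36)(-1) - (6)(-5) = 36 + 30 = 66
Dy = (-2)(6) - (4)(-36) = -12 + 144 = 132
x = Dx/D = 66/22 = 3
y = Dy/D = 132/22 = 6

x = 3, y = 6


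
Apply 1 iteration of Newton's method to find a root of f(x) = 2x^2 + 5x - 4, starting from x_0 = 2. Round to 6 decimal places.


Newton's method: x_(n+1) = x_n - f(x_n)/f'(x_n)
f(x) = 2x^2 + 5x - 4
f'(x) = 4x + 5

Iteration 1:
  f(2.000000) = 14.000000
  f'(2.000000) = 13.000000
  x_1 = 2.000000 - (14.000000)/(13.000000) = 0.923077

x_1 = 0.923077


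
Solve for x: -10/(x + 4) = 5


Multiply both sides by (x + 4): -10 = 5(x + 4)
Distribute: -10 = 5x + 20
5x = -10 - 20 = -30
x = -6

x = -6


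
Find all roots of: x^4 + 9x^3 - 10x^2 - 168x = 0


The constant term is 0, so x = 0 is a root. Factor out x:
  x^3 + 9x^2 - 10x - 168 = 0
Let p(x) = x^3 + 9x^2 - 10x - 168. By the rational root theorem (leading coefficient 1), any rational root is an integer divisor of 168: try ±1, ±2, ... in turn.
Test x = 1: value = -168 ≠ 0.
Test x = -1: value = -150 ≠ 0.
Test x = 2: value = -144 ≠ 0.
Test x = -2: value = -120 ≠ 0.
Test x = 3: value = -90 ≠ 0.
Test x = -3: value = -84 ≠ 0.
Test x = 4: value = 0 ✓, so (x - 4) is a factor.
Synthetic division by (x - 4): bring down 1; 1(4) + 9 = 13; 13(4) - 10 = 42; 42(4) - 168 = 0 → quotient x^2 + 13x + 42, remainder 0.
Solve the quadratic x^2 + 13x + 42 = 0: discriminant = 13^2 - 4(1)(42) = 169 - 168 = 1.
sqrt(1) = 1, so x = (-13 ± 1)/2: x = -6 or x = -7.
Collecting all roots found:

x = -7, x = -6, x = 0, x = 4


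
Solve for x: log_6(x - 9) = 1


Convert to exponential form: x - 9 = 6^1 = 6
x = 6 + 9 = 15
Check: log_6(15 - 9) = log_6(6) = log_6(6) = 1 ✓

x = 15


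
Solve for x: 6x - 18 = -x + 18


Starting with: 6x - 18 = -x + 18
Move all x terms to left: (6 + 1)x = 18 + 18
Simplify: 7x = 36
Divide both sides by 7: x = 36/7

x = 36/7


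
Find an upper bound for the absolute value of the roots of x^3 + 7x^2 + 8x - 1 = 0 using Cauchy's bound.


Cauchy's bound: all roots r satisfy |r| <= 1 + max(|a_i/a_n|) for i = 0,...,n-1
where a_n is the leading coefficient.

Coefficients: [1, 7, 8, -1]
Leading coefficient a_n = 1
Ratios |a_i/a_n|: 7, 8, 1
Maximum ratio: 8
Cauchy's bound: |r| <= 1 + 8 = 9

Upper bound = 9


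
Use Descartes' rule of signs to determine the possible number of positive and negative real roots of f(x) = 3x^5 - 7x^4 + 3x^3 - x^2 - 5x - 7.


Descartes' rule of signs:

For positive roots, count sign changes in f(x) = 3x^5 - 7x^4 + 3x^3 - x^2 - 5x - 7:
Signs of coefficients: +, -, +, -, -, -
Number of sign changes: 3
Possible positive real roots: 3, 1

For negative roots, examine f(-x) = -3x^5 - 7x^4 - 3x^3 - x^2 + 5x - 7:
Signs of coefficients: -, -, -, -, +, -
Number of sign changes: 2
Possible negative real roots: 2, 0

Positive roots: 3 or 1; Negative roots: 2 or 0


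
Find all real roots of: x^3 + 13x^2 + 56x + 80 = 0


Let p(x) = x^3 + 13x^2 + 56x + 80. By the rational root theorem (leading coefficient 1), any rational root is an integer divisor of 80: try ±1, ±2, ... in turn.
Test x = 1: value = 150 ≠ 0.
Test x = -1: value = 36 ≠ 0.
Test x = 2: value = 252 ≠ 0.
Test x = -2: value = 12 ≠ 0.
Test x = 4: value = 576 ≠ 0.
Test x = -4: value = 0 ✓, so (x + 4) is a factor.
Synthetic division by (x + 4): bring down 1; 1(-4) + 13 = 9; 9(-4) + 56 = 20; 20(-4) + 80 = 0 → quotient x^2 + 9x + 20, remainder 0.
Solve the quadratic x^2 + 9x + 20 = 0: discriminant = 9^2 - 4(1)(20) = 81 - 80 = 1.
sqrt(1) = 1, so x = (-9 ± 1)/2: x = -4 or x = -5.

x = -5, x = -4 (multiplicity 2)


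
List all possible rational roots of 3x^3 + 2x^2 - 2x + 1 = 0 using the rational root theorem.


Rational root theorem: possible roots are ±p/q where:
  p divides the constant term (1): p ∈ {1}
  q divides the leading coefficient (3): q ∈ {1, 3}

All possible rational roots: -1, -1/3, 1/3, 1

-1, -1/3, 1/3, 1


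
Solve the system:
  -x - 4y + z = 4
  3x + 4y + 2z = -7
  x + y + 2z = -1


Using Cramer's rule. Expand each determinant along the first row.
D  = (-1)*[4*2 - 2*1] - (-4)*[3*2 - 2*1] + 1*[3*1 - 4*1]
  = (-1)*(6) - (-4)*(4) + 1*(-1) = 9
Dx = 4*[4*2 - 2*1] - (-4)*[(-7)*2 - 2*(-1)] + 1*[(-7)*1 - 4*(-1)]
  = 4*(6) - (-4)*(-12) + 1*(-3) = -27
Dy = (-1)*[(-7)*2 - 2*(-1)] - 4*[3*2 - 2*1] + 1*[3*(-1) - (-7)*1]
  = (-1)*(-12) - 4*(4) + 1*(4) = 0
Dz = (-1)*[4*(-1) - (-7)*1] - (-4)*[3*(-1) - (-7)*1] + 4*[3*1 - 4*1]
  = (-1)*(3) - (-4)*(4) + 4*(-1) = 9
x = Dx/D = -27/9 = -3, y = Dy/D = 0/9 = 0, z = Dz/D = 9/9 = 1
Check eq1: (-1)(-3) + (-4)(0) + (1)(1) = 4 = 4 ✓
Check eq2: (3)(-3) + (4)(0) + (2)(1) = -7 = -7 ✓
Check eq3: (1)(-3) + (1)(0) + (2)(1) = -1 = -1 ✓

x = -3, y = 0, z = 1


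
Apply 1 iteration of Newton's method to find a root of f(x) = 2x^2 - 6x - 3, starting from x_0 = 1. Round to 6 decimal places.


Newton's method: x_(n+1) = x_n - f(x_n)/f'(x_n)
f(x) = 2x^2 - 6x - 3
f'(x) = 4x - 6

Iteration 1:
  f(1.000000) = -7.000000
  f'(1.000000) = -2.000000
  x_1 = 1.000000 - (-7.000000)/(-2.000000) = -2.500000

x_1 = -2.500000


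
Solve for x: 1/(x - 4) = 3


Multiply both sides by (x - 4): 1 = 3(x - 4)
Distribute: 1 = 3x - 12
3x = 1 + 12 = 13
x = 13/3

x = 13/3


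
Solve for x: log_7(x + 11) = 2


Convert to exponential form: x + 11 = 7^2 = 49
x = 49 - 11 = 38
Check: log_7(38 + 11) = log_7(49) = log_7(49) = 2 ✓

x = 38


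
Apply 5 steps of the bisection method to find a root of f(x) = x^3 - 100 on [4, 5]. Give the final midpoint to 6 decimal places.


f(x) = x^3 - 100
f(4) = -36 < 0
f(5) = 25 > 0

Step 1: midpoint = (4.000000 + 5.000000)/2 = 4.500000
  f(4.500000) = -8.875000
  f(mid) < 0, so root is in [4.500000, 5.000000]

Step 2: midpoint = (4.500000 + 5.000000)/2 = 4.750000
  f(4.750000) = 7.171875
  f(mid) > 0, so root is in [4.500000, 4.750000]

Step 3: midpoint = (4.500000 + 4.750000)/2 = 4.625000
  f(4.625000) = -1.068359
  f(mid) < 0, so root is in [4.625000, 4.750000]

Step 4: midpoint = (4.625000 + 4.750000)/2 = 4.687500
  f(4.687500) = 2.996826
  f(mid) > 0, so root is in [4.625000, 4.687500]

Step 5: midpoint = (4.625000 + 4.687500)/2 = 4.656250
  f(4.656250) = 0.950592
  f(mid) > 0, so root is in [4.625000, 4.656250]

midpoint = 4.656250


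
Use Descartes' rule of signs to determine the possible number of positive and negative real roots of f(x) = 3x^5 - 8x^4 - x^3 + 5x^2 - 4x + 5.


Descartes' rule of signs:

For positive roots, count sign changes in f(x) = 3x^5 - 8x^4 - x^3 + 5x^2 - 4x + 5:
Signs of coefficients: +, -, -, +, -, +
Number of sign changes: 4
Possible positive real roots: 4, 2, 0

For negative roots, examine f(-x) = -3x^5 - 8x^4 + x^3 + 5x^2 + 4x + 5:
Signs of coefficients: -, -, +, +, +, +
Number of sign changes: 1
Possible negative real roots: 1

Positive roots: 4 or 2 or 0; Negative roots: 1


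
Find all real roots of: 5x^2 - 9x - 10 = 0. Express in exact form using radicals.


Using the quadratic formula: x = (-b ± sqrt(b^2 - 4ac)) / (2a)
Here a = 5, b = -9, c = -10
Discriminant = b^2 - 4ac = (-9)^2 - 4(5)(-10) = 81 + 200 = 281
Since discriminant = 281 > 0, there are two real roots.
x = (9 ± sqrt(281)) / 10
Numerically: x ≈ 2.5763 or x ≈ -0.7763

x = (9 + sqrt(281)) / 10 or x = (9 - sqrt(281)) / 10


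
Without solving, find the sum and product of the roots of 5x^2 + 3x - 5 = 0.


By Vieta's formulas for ax^2 + bx + c = 0:
  Sum of roots = -b/a
  Product of roots = c/a

Here a = 5, b = 3, c = -5
Sum = -(3)/5 = -3/5
Product = -5/5 = -1

Sum = -3/5, Product = -1


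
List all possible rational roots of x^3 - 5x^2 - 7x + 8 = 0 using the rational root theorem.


Rational root theorem: possible roots are ±p/q where:
  p divides the constant term (8): p ∈ {1, 2, 4, 8}
  q divides the leading coefficient (1): q ∈ {1}

All possible rational roots: -8, -4, -2, -1, 1, 2, 4, 8

-8, -4, -2, -1, 1, 2, 4, 8


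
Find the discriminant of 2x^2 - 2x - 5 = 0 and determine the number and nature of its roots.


For ax^2 + bx + c = 0, discriminant D = b^2 - 4ac
Here a = 2, b = -2, c = -5
D = (-2)^2 - 4(2)(-5) = 4 + 40 = 44

D = 44 > 0 but not a perfect square
The equation has 2 distinct real irrational roots.

Discriminant = 44, 2 distinct real irrational roots


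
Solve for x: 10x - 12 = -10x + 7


Starting with: 10x - 12 = -10x + 7
Move all x terms to left: (10 + 10)x = 7 + 12
Simplify: 20x = 19
Divide both sides by 20: x = 19/20

x = 19/20


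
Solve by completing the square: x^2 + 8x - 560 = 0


Start: x^2 + 8x - 560 = 0
Move constant: x^2 + 8x = 560
Half of 8 is 4, squared is 16
Add 16 to both sides: x^2 + 8x + 16 = 576
(x + 4)^2 = 576
x + 4 = ±24
x = -4 + 24 = 20 or x = -4 - 24 = -28

x = -28, x = 20


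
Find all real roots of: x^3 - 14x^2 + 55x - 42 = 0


Let p(x) = x^3 - 14x^2 + 55x - 42. By the rational root theorem (leading coefficient 1), any rational root is an integer divisor of 42: try ±1, ±2, ... in turn.
Test x = 1: value = 0 ✓, so (x - 1) is a factor.
Synthetic division by (x - 1): bring down 1; 1(1) - 14 = -13; (-13)(1) + 55 = 42; 42(1) - 42 = 0 → quotient x^2 - 13x + 42, remainder 0.
Solve the quadratic x^2 - 13x + 42 = 0: discriminant = (-13)^2 - 4(1)(42) = 169 - 168 = 1.
sqrt(1) = 1, so x = (13 ± 1)/2: x = 7 or x = 6.

x = 1, x = 6, x = 7


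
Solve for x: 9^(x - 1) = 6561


Express both sides with the same base.
6561 = 9^4
Since the bases match, equate exponents: x - 1 = 4
So x = 4 - (-1) = 5

x = 5


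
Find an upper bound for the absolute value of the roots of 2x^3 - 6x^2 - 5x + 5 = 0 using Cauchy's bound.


Cauchy's bound: all roots r satisfy |r| <= 1 + max(|a_i/a_n|) for i = 0,...,n-1
where a_n is the leading coefficient.

Coefficients: [2, -6, -5, 5]
Leading coefficient a_n = 2
Ratios |a_i/a_n|: 3, 5/2, 5/2
Maximum ratio: 3
Cauchy's bound: |r| <= 1 + 3 = 4

Upper bound = 4


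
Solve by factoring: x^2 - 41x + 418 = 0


We need two numbers that multiply to 418 and add to -41.
Those numbers are -22 and -19 (since (-22) * (-19) = 418 and (-22) + (-19) = -41).
So x^2 - 41x + 418 = (x - 22)(x - 19) = 0
Setting each factor to zero: x = 22 or x = 19

x = 19, x = 22


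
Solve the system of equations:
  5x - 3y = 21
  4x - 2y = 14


Using Cramer's rule:
Determinant D = (5)(-2) - (4)(-3) = -10 + 12 = 2
Dx = (21)(-2) - (14)(-3) = -42 + 42 = 0
Dy = (5)(14) - (4)(21) = 70 - 84 = -14
x = Dx/D = 0/2 = 0
y = Dy/D = -14/2 = -7

x = 0, y = -7


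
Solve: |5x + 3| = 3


An absolute value equation |expr| = 3 gives two cases:
Case 1: 5x + 3 = 3
  5x = 0, so x = 0
Case 2: 5x + 3 = -3
  5x = -6, so x = -6/5

x = -6/5, x = 0


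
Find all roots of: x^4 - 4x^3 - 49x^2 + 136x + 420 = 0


Let p(x) = x^4 - 4x^3 - 49x^2 + 136x + 420. By the rational root theorem (leading coefficient 1), any rational root is an integer divisor of 420: try ±1, ±2, ... in turn.
Test x = 1: value = 504 ≠ 0.
Test x = -1: value = 240 ≠ 0.
Test x = 2: value = 480 ≠ 0.
Test x = -2: value = 0 ✓, so (x + 2) is a factor.
Synthetic division by (x + 2): bring down 1; 1(-2) - 4 = -6; (-6)(-2) - 49 = -37; (-37)(-2) + 136 = 210; 210(-2) + 420 = 0 → quotient x^3 - 6x^2 - 37x + 210, remainder 0.
Continue with the quotient x^3 - 6x^2 - 37x + 210 (candidates must divide 210; re-test x = -2 first in case it repeats).
Test x = -2: value = 252 ≠ 0.
Test x = 3: value = 72 ≠ 0.
Test x = -3: value = 240 ≠ 0.
Test x = 5: value = 0 ✓, so (x - 5) is a factor.
Synthetic division by (x - 5): bring down 1; 1(5) - 6 = -1; (-1)(5) - 37 = -42; (-42)(5) + 210 = 0 → quotient x^2 - x - 42, remainder 0.
Solve the quadratic x^2 - x - 42 = 0: discriminant = (-1)^2 - 4(1)(-42) = 1 + 168 = 169.
sqrt(169) = 13, so x = (1 ± 13)/2: x = 7 or x = -6.
Collecting all roots found:

x = -6, x = -2, x = 5, x = 7


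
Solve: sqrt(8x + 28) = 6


Square both sides: 8x + 28 = 6^2 = 36
8x = 36 - 28 = 8
x = 1
Check: sqrt(8*1 + 28) = sqrt(36) = 6 ✓

x = 1


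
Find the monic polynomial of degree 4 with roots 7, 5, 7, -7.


A monic polynomial with roots 7, 5, 7, -7 is:
p(x) = (x - 7)(x - 5)(x - 7)(x + 7)
After multiplying by (x - 7): x - 7
After multiplying by (x - 5): x^2 - 12x + 35
After multiplying by (x - 7): x^3 - 19x^2 + 119x - 245
After multiplying by (x + 7): x^4 - 12x^3 - 14x^2 + 588x - 1715

x^4 - 12x^3 - 14x^2 + 588x - 1715


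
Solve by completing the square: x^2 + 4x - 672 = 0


Start: x^2 + 4x - 672 = 0
Move constant: x^2 + 4x = 672
Half of 4 is 2, squared is 4
Add 4 to both sides: x^2 + 4x + 4 = 676
(x + 2)^2 = 676
x + 2 = ±26
x = -2 + 26 = 24 or x = -2 - 26 = -28

x = -28, x = 24


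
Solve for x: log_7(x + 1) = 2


Convert to exponential form: x + 1 = 7^2 = 49
x = 49 - 1 = 48
Check: log_7(48 + 1) = log_7(49) = log_7(49) = 2 ✓

x = 48


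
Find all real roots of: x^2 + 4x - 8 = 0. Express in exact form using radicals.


Using the quadratic formula: x = (-b ± sqrt(b^2 - 4ac)) / (2a)
Here a = 1, b = 4, c = -8
Discriminant = b^2 - 4ac = 4^2 - 4(1)(-8) = 16 + 32 = 48
Since discriminant = 48 > 0, there are two real roots.
x = (-4 ± 4*sqrt(3)) / 2
Simplifying: x = -2 ± 2*sqrt(3)
Numerically: x ≈ 1.4641 or x ≈ -5.4641

x = -2 + 2*sqrt(3) or x = -2 - 2*sqrt(3)


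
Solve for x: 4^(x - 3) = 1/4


Express both sides with the same base.
1/4 = 4^(-1)
Since the bases match, equate exponents: x - 3 = -1
So x = -1 - (-3) = 2

x = 2


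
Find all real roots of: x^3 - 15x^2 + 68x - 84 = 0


Let p(x) = x^3 - 15x^2 + 68x - 84. By the rational root theorem (leading coefficient 1), any rational root is an integer divisor of 84: try ±1, ±2, ... in turn.
Test x = 1: value = -30 ≠ 0.
Test x = -1: value = -168 ≠ 0.
Test x = 2: value = 0 ✓, so (x - 2) is a factor.
Synthetic division by (x - 2): bring down 1; 1(2) - 15 = -13; (-13)(2) + 68 = 42; 42(2) - 84 = 0 → quotient x^2 - 13x + 42, remainder 0.
Solve the quadratic x^2 - 13x + 42 = 0: discriminant = (-13)^2 - 4(1)(42) = 169 - 168 = 1.
sqrt(1) = 1, so x = (13 ± 1)/2: x = 7 or x = 6.

x = 2, x = 6, x = 7


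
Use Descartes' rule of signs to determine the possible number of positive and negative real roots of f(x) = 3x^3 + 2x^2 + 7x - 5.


Descartes' rule of signs:

For positive roots, count sign changes in f(x) = 3x^3 + 2x^2 + 7x - 5:
Signs of coefficients: +, +, +, -
Number of sign changes: 1
Possible positive real roots: 1

For negative roots, examine f(-x) = -3x^3 + 2x^2 - 7x - 5:
Signs of coefficients: -, +, -, -
Number of sign changes: 2
Possible negative real roots: 2, 0

Positive roots: 1; Negative roots: 2 or 0


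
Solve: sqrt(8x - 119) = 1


Square both sides: 8x - 119 = 1^2 = 1
8x = 1 + 119 = 120
x = 15
Check: sqrt(8*15 - 119) = sqrt(1) = 1 ✓

x = 15


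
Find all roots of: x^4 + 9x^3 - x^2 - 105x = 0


The constant term is 0, so x = 0 is a root. Factor out x:
  x^3 + 9x^2 - x - 105 = 0
Let p(x) = x^3 + 9x^2 - x - 105. By the rational root theorem (leading coefficient 1), any rational root is an integer divisor of 105: try ±1, ±2, ... in turn.
Test x = 1: value = -96 ≠ 0.
Test x = -1: value = -96 ≠ 0.
Test x = 3: value = 0 ✓, so (x - 3) is a factor.
Synthetic division by (x - 3): bring down 1; 1(3) + 9 = 12; 12(3) - 1 = 35; 35(3) - 105 = 0 → quotient x^2 + 12x + 35, remainder 0.
Solve the quadratic x^2 + 12x + 35 = 0: discriminant = 12^2 - 4(1)(35) = 144 - 140 = 4.
sqrt(4) = 2, so x = (-12 ± 2)/2: x = -5 or x = -7.
Collecting all roots found:

x = -7, x = -5, x = 0, x = 3


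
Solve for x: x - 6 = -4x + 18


Starting with: x - 6 = -4x + 18
Move all x terms to left: (1 + 4)x = 18 + 6
Simplify: 5x = 24
Divide both sides by 5: x = 24/5

x = 24/5


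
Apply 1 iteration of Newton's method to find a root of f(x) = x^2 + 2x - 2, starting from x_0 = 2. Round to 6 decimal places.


Newton's method: x_(n+1) = x_n - f(x_n)/f'(x_n)
f(x) = x^2 + 2x - 2
f'(x) = 2x + 2

Iteration 1:
  f(2.000000) = 6.000000
  f'(2.000000) = 6.000000
  x_1 = 2.000000 - (6.000000)/(6.000000) = 1.000000

x_1 = 1.000000


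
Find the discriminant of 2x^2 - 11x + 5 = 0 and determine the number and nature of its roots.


For ax^2 + bx + c = 0, discriminant D = b^2 - 4ac
Here a = 2, b = -11, c = 5
D = (-11)^2 - 4(2)(5) = 121 - 40 = 81

D = 81 > 0 and is a perfect square (sqrt = 9)
The equation has 2 distinct real rational roots.

Discriminant = 81, 2 distinct real rational roots


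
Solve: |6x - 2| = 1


An absolute value equation |expr| = 1 gives two cases:
Case 1: 6x - 2 = 1
  6x = 3, so x = 1/2
Case 2: 6x - 2 = -1
  6x = 1, so x = 1/6

x = 1/6, x = 1/2


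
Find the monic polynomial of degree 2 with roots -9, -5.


A monic polynomial with roots -9, -5 is:
p(x) = (x + 9)(x + 5)
After multiplying by (x + 9): x + 9
After multiplying by (x + 5): x^2 + 14x + 45

x^2 + 14x + 45


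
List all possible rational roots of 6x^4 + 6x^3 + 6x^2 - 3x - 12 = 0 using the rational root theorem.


Rational root theorem: possible roots are ±p/q where:
  p divides the constant term (-12): p ∈ {1, 2, 3, 4, 6, 12}
  q divides the leading coefficient (6): q ∈ {1, 2, 3, 6}

All possible rational roots: -12, -6, -4, -3, -2, -3/2, -4/3, -1, -2/3, -1/2, -1/3, -1/6, 1/6, 1/3, 1/2, 2/3, 1, 4/3, 3/2, 2, 3, 4, 6, 12

-12, -6, -4, -3, -2, -3/2, -4/3, -1, -2/3, -1/2, -1/3, -1/6, 1/6, 1/3, 1/2, 2/3, 1, 4/3, 3/2, 2, 3, 4, 6, 12


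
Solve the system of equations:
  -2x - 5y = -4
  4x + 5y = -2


Using Cramer's rule:
Determinant D = (-2)(5) - (4)(-5) = -10 + 20 = 10
Dx = (-4)(5) - (-2)(-5) = -20 - 10 = -30
Dy = (-2)(-2) - (4)(-4) = 4 + 16 = 20
x = Dx/D = -30/10 = -3
y = Dy/D = 20/10 = 2

x = -3, y = 2


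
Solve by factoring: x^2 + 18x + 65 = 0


We need two numbers that multiply to 65 and add to 18.
Those numbers are 13 and 5 (since 13 * 5 = 65 and 13 + 5 = 18).
So x^2 + 18x + 65 = (x + 13)(x + 5) = 0
Setting each factor to zero: x = -13 or x = -5

x = -13, x = -5


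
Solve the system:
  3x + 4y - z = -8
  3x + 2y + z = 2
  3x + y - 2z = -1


Using Cramer's rule. Expand each determinant along the first row.
D  = 3*[2*(-2) - 1*1] - 4*[3*(-2) - 1*3] + (-1)*[3*1 - 2*3]
  = 3*(-5) - 4*(-9) + (-1)*(-3) = 24
Dx = (-8)*[2*(-2) - 1*1] - 4*[2*(-2) - 1*(-1)] + (-1)*[2*1 - 2*(-1)]
  = (-8)*(-5) - 4*(-3) + (-1)*(4) = 48
Dy = 3*[2*(-2) - 1*(-1)] - (-8)*[3*(-2) - 1*3] + (-1)*[3*(-1) - 2*3]
  = 3*(-3) - (-8)*(-9) + (-1)*(-9) = -72
Dz = 3*[2*(-1) - 2*1] - 4*[3*(-1) - 2*3] + (-8)*[3*1 - 2*3]
  = 3*(-4) - 4*(-9) + (-8)*(-3) = 48
x = Dx/D = 48/24 = 2, y = Dy/D = -72/24 = -3, z = Dz/D = 48/24 = 2
Check eq1: (3)(2) + (4)(-3) + (-1)(2) = -8 = -8 ✓
Check eq2: (3)(2) + (2)(-3) + (1)(2) = 2 = 2 ✓
Check eq3: (3)(2) + (1)(-3) + (-2)(2) = -1 = -1 ✓

x = 2, y = -3, z = 2


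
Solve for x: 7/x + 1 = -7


Subtract 1 from both sides: 7/x = -8
Multiply both sides by x: 7 = -8 * x
Divide by -8: x = -7/8

x = -7/8


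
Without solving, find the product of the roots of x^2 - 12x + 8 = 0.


By Vieta's formulas for ax^2 + bx + c = 0:
  Sum of roots = -b/a
  Product of roots = c/a

Here a = 1, b = -12, c = 8
Sum = -(-12)/1 = 12
Product = 8/1 = 8

Product = 8


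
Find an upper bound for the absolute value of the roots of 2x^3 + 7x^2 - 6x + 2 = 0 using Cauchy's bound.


Cauchy's bound: all roots r satisfy |r| <= 1 + max(|a_i/a_n|) for i = 0,...,n-1
where a_n is the leading coefficient.

Coefficients: [2, 7, -6, 2]
Leading coefficient a_n = 2
Ratios |a_i/a_n|: 7/2, 3, 1
Maximum ratio: 7/2
Cauchy's bound: |r| <= 1 + 7/2 = 9/2

Upper bound = 9/2


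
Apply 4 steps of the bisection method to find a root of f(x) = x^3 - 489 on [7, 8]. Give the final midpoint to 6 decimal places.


f(x) = x^3 - 489
f(7) = -146 < 0
f(8) = 23 > 0

Step 1: midpoint = (7.000000 + 8.000000)/2 = 7.500000
  f(7.500000) = -67.125000
  f(mid) < 0, so root is in [7.500000, 8.000000]

Step 2: midpoint = (7.500000 + 8.000000)/2 = 7.750000
  f(7.750000) = -23.515625
  f(mid) < 0, so root is in [7.750000, 8.000000]

Step 3: midpoint = (7.750000 + 8.000000)/2 = 7.875000
  f(7.875000) = -0.626953
  f(mid) < 0, so root is in [7.875000, 8.000000]

Step 4: midpoint = (7.875000 + 8.000000)/2 = 7.937500
  f(7.937500) = 11.093506
  f(mid) > 0, so root is in [7.875000, 7.937500]

midpoint = 7.937500


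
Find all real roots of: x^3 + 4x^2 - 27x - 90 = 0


Let p(x) = x^3 + 4x^2 - 27x - 90. By the rational root theorem (leading coefficient 1), any rational root is an integer divisor of 90: try ±1, ±2, ... in turn.
Test x = 1: value = -112 ≠ 0.
Test x = -1: value = -60 ≠ 0.
Test x = 2: value = -120 ≠ 0.
Test x = -2: value = -28 ≠ 0.
Test x = 3: value = -108 ≠ 0.
Test x = -3: value = 0 ✓, so (x + 3) is a factor.
Synthetic division by (x + 3): bring down 1; 1(-3) + 4 = 1; 1(-3) - 27 = -30; (-30)(-3) - 90 = 0 → quotient x^2 + x - 30, remainder 0.
Solve the quadratic x^2 + x - 30 = 0: discriminant = 1^2 - 4(1)(-30) = 1 + 120 = 121.
sqrt(121) = 11, so x = (-1 ± 11)/2: x = 5 or x = -6.

x = -6, x = -3, x = 5
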